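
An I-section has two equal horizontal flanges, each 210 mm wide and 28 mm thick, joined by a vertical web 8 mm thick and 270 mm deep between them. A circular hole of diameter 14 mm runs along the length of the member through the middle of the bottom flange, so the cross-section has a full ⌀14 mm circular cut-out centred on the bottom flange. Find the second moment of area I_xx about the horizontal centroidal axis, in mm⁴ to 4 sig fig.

Decompose the section into non-overlapping parts with the origin at the bottom-left of its bounding rectangle.
Bottom flange: 210 × 28, A = 5 880 mm², y = 14 mm, Ī = 384 160 mm⁴.
Web: 8 × 270, A = 2 160 mm², y = 163 mm, Ī = 13 122 000 mm⁴.
Top flange: 210 × 28, A = 5 880 mm², y = 312 mm, Ī = 384 160 mm⁴.
Hole (subtracted): ⌀14, A = 153.938 mm², y = 14 mm, Ī = 1885.74 mm⁴.
Centroid: ȳ = ΣA·y / ΣA = 164.666 mm.
Transfer each piece to the horizontal centroidal axis using Ī + A·d² with d = y − 164.666:
  bottom flange: d = -150.666 mm → contributes +133 861 915 mm⁴
  web: d = -1.66618 mm → contributes +13 127 997 mm⁴
  top flange: d = 147.334 mm → contributes +128 022 813 mm⁴
  hole: d = -150.666 mm → contributes −3 496 325 mm⁴
Total I = 271 516 399 mm⁴.

I_xx ≈ 2.715 × 10⁸ mm⁴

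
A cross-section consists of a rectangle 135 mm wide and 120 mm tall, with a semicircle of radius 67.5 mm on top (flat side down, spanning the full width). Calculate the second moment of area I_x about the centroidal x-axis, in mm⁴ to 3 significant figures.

I_x ≈ 6.07 × 10⁷ mm⁴

Decompose the section into non-overlapping parts with the origin at the bottom-left of its bounding rectangle.
Rectangular body: 135 × 120, A = 16 200 mm², y = 60 mm, Ī = 19 440 000 mm⁴.
Semicircular cap: semicircle r = 67.5, A = 7156.9 mm², y = 148.65 mm, Ī = 2 278 490 mm⁴.
Centroid: ȳ = ΣA·y / ΣA = 87.163 mm.
Transfer each piece to the centroidal x-axis using Ī + A·d² with d = y − 87.163:
  rectangular body: d = -27.163 mm → contributes +31 392 940 mm⁴
  semicircular cap: d = 61.485 mm → contributes +29 334 412 mm⁴
Total I = 60 727 352 mm⁴.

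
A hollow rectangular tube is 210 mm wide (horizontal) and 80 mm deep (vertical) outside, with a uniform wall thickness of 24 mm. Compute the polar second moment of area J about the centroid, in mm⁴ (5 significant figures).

Split into non-overlapping primitives; take the origin at the lower-left of the bounding box.
Outer rectangle: 210 × 80, A = 16 800 mm², y = 40 mm, Ī = 8 960 000 mm⁴.
Inner void (subtracted): 162 × 32, A = 5 184 mm², y = 40 mm, Ī = 442 368 mm⁴.
By symmetry the centroid is at mid-height, ȳ = 40 mm.
All pieces are centred on the centroidal x-axis, so I = ΣĪ (holes subtracted) = 8 517 632 mm⁴.
Repeating about the centroidal y-axis gives I_y = 50 402 592 mm⁴.
Polar second moment: J = I_x + I_y = 58 920 224 mm⁴.

J ≈ 5.8920 × 10⁷ mm⁴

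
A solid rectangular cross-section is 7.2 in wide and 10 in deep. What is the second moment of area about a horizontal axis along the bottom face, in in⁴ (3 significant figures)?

I_base ≈ 2400 in⁴

The section: 7.2 × 10, A = 72 in², y = 5 in, Ī = 600 in⁴.
Transfer it to a horizontal axis along the bottom face using Ī + A·d² with d = y − 0:
  the section: d = 5 in → contributes +2 400 in⁴
Total I = 2 400 in⁴.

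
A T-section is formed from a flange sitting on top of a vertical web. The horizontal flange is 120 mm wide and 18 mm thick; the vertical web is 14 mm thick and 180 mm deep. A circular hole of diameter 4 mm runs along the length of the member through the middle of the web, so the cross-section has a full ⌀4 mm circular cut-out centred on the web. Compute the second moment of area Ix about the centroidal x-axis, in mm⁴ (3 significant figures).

Ix ≈ 1.82 × 10⁷ mm⁴

Split into non-overlapping primitives; take the origin at the lower-left of the bounding box.
Flange: 120 × 18, A = 2 160 mm², y = 189 mm, Ī = 58 320 mm⁴.
Web: 14 × 180, A = 2 520 mm², y = 90 mm, Ī = 6 804 000 mm⁴.
Hole (subtracted): ⌀4, A = 12.566 mm², y = 90 mm, Ī = 12.566 mm⁴.
Centroid: ȳ = ΣA·y / ΣA = 135.82 mm.
Transfer each piece to the centroidal x-axis using Ī + A·d² with d = y − 135.82:
  flange: d = 53.185 mm → contributes +6 168 116 mm⁴
  web: d = -45.815 mm → contributes +12 093 591 mm⁴
  hole: d = -45.815 mm → contributes −26 390 mm⁴
Total I = 18 235 318 mm⁴.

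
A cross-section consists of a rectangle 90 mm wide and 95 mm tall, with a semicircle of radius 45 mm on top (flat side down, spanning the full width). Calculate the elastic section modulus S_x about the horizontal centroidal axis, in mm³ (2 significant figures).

S_x ≈ 2.3 × 10⁵ mm³

Break the section into simple shapes (no overlaps), measuring from the bottom-left corner of the bounding box.
Rectangular body: 90 × 95, A = 8 550 mm², y = 47.5 mm, Ī = 6 430 313 mm⁴.
Semicircular cap: semicircle r = 45, A = 3 181 mm², y = 114.1 mm, Ī = 450 072 mm⁴.
Centroid: ȳ = ΣA·y / ΣA = 65.56 mm.
Transfer each piece to the horizontal centroidal axis using Ī + A·d² with d = y − 65.56:
  rectangular body: d = -18.06 mm → contributes +9 218 527 mm⁴
  semicircular cap: d = 48.54 mm → contributes +7 944 653 mm⁴
Total I = 17 163 180 mm⁴.
Extreme fibre distance c = 74.44 mm; S = I/c = 230 559 mm³.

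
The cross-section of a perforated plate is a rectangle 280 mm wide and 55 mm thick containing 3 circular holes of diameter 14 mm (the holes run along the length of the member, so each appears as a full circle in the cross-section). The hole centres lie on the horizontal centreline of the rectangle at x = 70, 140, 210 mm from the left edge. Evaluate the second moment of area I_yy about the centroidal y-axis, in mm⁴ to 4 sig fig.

I_yy ≈ 9.910 × 10⁷ mm⁴

Break the section into simple shapes (no overlaps), measuring from the bottom-left corner of the bounding box.
Plate: 280 × 55, A = 15 400 mm², x = 140 mm, Ī = 100 613 333 mm⁴.
Hole 1 (subtracted): ⌀14, A = 153.938 mm², x = 70 mm, Ī = 1885.74 mm⁴.
Hole 2 (subtracted): ⌀14, A = 153.938 mm², x = 140 mm, Ī = 1885.74 mm⁴.
Hole 3 (subtracted): ⌀14, A = 153.938 mm², x = 210 mm, Ī = 1885.74 mm⁴.
By symmetry the centroid is at mid-width, x̄ = 140 mm.
Transfer each piece to the centroidal y-axis using Ī + A·d² with d = x − 140:
  plate: d = 0 mm → contributes +100 613 333 mm⁴
  hole 1: d = -70 mm → contributes −756 182 mm⁴
  hole 2: d = 0 mm → contributes −1885.74 mm⁴
  hole 3: d = 70 mm → contributes −756 182 mm⁴
Total I = 99 099 083 mm⁴.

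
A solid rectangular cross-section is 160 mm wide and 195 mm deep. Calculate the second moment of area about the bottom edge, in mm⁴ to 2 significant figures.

I_base ≈ 4.0 × 10⁸ mm⁴

The section: 160 × 195, A = 31 200 mm², y = 97.5 mm, Ī = 98 865 000 mm⁴.
Transfer it to the base of the section using Ī + A·d² with d = y − 0:
  the section: d = 97.5 mm → contributes +395 460 000 mm⁴
Total I = 395 460 000 mm⁴.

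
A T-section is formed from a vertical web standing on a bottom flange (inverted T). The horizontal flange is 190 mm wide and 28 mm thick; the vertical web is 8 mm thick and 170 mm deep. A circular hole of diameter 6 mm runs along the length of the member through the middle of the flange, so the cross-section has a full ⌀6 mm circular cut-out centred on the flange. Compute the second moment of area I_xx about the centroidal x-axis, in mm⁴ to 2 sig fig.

I_xx ≈ 1.4 × 10⁷ mm⁴

Treat the section as a set of non-overlapping primitives; coordinates are from the bounding-box lower-left.
Flange: 190 × 28, A = 5 320 mm², y = 14 mm, Ī = 347 573 mm⁴.
Web: 8 × 170, A = 1 360 mm², y = 113 mm, Ī = 3 275 333 mm⁴.
Hole (subtracted): ⌀6, A = 28.27 mm², y = 14 mm, Ī = 63.62 mm⁴.
Centroid: ȳ = ΣA·y / ΣA = 34.24 mm.
Transfer each piece to the centroidal x-axis using Ī + A·d² with d = y − 34.24:
  flange: d = -20.24 mm → contributes +2 527 246 mm⁴
  web: d = 78.76 mm → contributes +11 711 308 mm⁴
  hole: d = -20.24 mm → contributes −11 648 mm⁴
Total I = 14 226 906 mm⁴.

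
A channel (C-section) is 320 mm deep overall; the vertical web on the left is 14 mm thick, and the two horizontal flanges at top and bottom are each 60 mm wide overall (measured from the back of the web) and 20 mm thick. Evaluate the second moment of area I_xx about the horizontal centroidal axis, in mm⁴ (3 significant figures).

I_xx ≈ 7.97 × 10⁷ mm⁴

Split into non-overlapping primitives; take the origin at the lower-left of the bounding box.
Web: 14 × 320, A = 4 480 mm², y = 160 mm, Ī = 38 229 333 mm⁴.
Top flange (beyond web): 46 × 20, A = 920 mm², y = 310 mm, Ī = 30 667 mm⁴.
Bottom flange (beyond web): 46 × 20, A = 920 mm², y = 10 mm, Ī = 30 667 mm⁴.
By symmetry the centroid is at mid-height, ȳ = 160 mm.
Transfer each piece to the horizontal centroidal axis using Ī + A·d² with d = y − 160:
  web: d = 0 mm → contributes +38 229 333 mm⁴
  top flange (beyond web): d = 150 mm → contributes +20 730 667 mm⁴
  bottom flange (beyond web): d = -150 mm → contributes +20 730 667 mm⁴
Total I = 79 690 667 mm⁴.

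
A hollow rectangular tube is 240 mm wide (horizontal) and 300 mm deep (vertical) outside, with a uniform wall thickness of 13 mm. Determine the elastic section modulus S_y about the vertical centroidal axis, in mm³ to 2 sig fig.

S_y ≈ 1.0 × 10⁶ mm³

Split into non-overlapping primitives; take the origin at the lower-left of the bounding box.
Outer rectangle: 240 × 300, A = 72 000 mm², x = 120 mm, Ī = 345 600 000 mm⁴.
Inner void (subtracted): 214 × 274, A = 58 636 mm², x = 120 mm, Ī = 223 774 521 mm⁴.
By symmetry the centroid is at mid-width, x̄ = 120 mm.
All pieces are centred on the vertical centroidal axis, so I = ΣĪ (holes subtracted) = 121 825 479 mm⁴.
Extreme fibre distance c = 120 mm; S = I/c = 1 015 212 mm³.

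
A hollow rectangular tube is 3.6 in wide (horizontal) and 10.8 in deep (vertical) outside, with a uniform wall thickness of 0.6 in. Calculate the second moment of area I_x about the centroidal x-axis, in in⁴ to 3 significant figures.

Decompose the section into non-overlapping parts with the origin at the bottom-left of its bounding rectangle.
Outer rectangle: 3.6 × 10.8, A = 38.88 in², y = 5.4 in, Ī = 377.91 in⁴.
Inner void (subtracted): 2.4 × 9.6, A = 23.04 in², y = 5.4 in, Ī = 176.95 in⁴.
By symmetry the centroid is at mid-height, ȳ = 5.4 in.
All pieces are centred on the centroidal x-axis, so I = ΣĪ (holes subtracted) = 200.97 in⁴.

I_x ≈ 201 in⁴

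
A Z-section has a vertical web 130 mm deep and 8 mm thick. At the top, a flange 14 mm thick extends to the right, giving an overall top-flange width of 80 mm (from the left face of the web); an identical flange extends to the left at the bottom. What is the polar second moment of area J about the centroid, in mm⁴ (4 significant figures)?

Split into non-overlapping primitives; take the origin at the lower-left of the bounding box.
Web: 8 × 130, A = 1 040 mm², y = 65 mm, Ī = 1 464 667 mm⁴.
Top flange (beyond web): 72 × 14, A = 1 008 mm², y = 123 mm, Ī = 16 464 mm⁴.
Bottom flange (beyond web): 72 × 14, A = 1 008 mm², y = 7 mm, Ī = 16 464 mm⁴.
Centroid: ȳ = ΣA·y / ΣA = 65 mm.
Transfer each piece to the centroidal x-axis using Ī + A·d² with d = y − 65:
  web: d = 0 mm → contributes +1 464 667 mm⁴
  top flange (beyond web): d = 58 mm → contributes +3 407 376 mm⁴
  bottom flange (beyond web): d = -58 mm → contributes +3 407 376 mm⁴
Total I = 8 279 419 mm⁴.
For the y-axis: x̄ = 76 mm.
Repeating about the centroidal y-axis gives I_y = 4 102 059 mm⁴.
Polar second moment: J = I_x + I_y = 12 381 477 mm⁴.

J ≈ 1.238 × 10⁷ mm⁴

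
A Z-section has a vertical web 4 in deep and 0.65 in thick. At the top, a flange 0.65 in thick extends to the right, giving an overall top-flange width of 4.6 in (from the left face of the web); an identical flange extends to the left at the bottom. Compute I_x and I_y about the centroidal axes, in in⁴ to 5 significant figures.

Break the section into simple shapes (no overlaps), measuring from the bottom-left corner of the bounding box.
Web: 0.65 × 4, A = 2.6 in², y = 2 in, Ī = 3.466667 in⁴.
Top flange (beyond web): 3.95 × 0.65, A = 2.5675 in², y = 3.675 in, Ī = 0.0903974 in⁴.
Bottom flange (beyond web): 3.95 × 0.65, A = 2.5675 in², y = 0.325 in, Ī = 0.0903974 in⁴.
Centroid: ȳ = ΣA·y / ΣA = 2 in.
Transfer each piece to the centroidal x-axis using Ī + A·d² with d = y − 2:
  web: d = 0 in → contributes +3.466667 in⁴
  top flange (beyond web): d = 1.675 in → contributes +7.29384 in⁴
  bottom flange (beyond web): d = -1.675 in → contributes +7.29384 in⁴
Total I = 18.05435 in⁴.
For the y-axis: x̄ = 4.275 in.
Repeating about the centroidal y-axis gives I_y = 33.93226 in⁴.

I_x ≈ 18.054 in⁴, I_y ≈ 33.932 in⁴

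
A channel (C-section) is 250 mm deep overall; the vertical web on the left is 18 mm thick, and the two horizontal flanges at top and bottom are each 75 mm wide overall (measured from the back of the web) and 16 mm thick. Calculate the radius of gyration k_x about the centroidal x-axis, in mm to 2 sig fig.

k_x ≈ 88 mm

Treat the section as a set of non-overlapping primitives; coordinates are from the bounding-box lower-left.
Web: 18 × 250, A = 4 500 mm², y = 125 mm, Ī = 23 437 500 mm⁴.
Top flange (beyond web): 57 × 16, A = 912 mm², y = 242 mm, Ī = 19 456 mm⁴.
Bottom flange (beyond web): 57 × 16, A = 912 mm², y = 8 mm, Ī = 19 456 mm⁴.
By symmetry the centroid is at mid-height, ȳ = 125 mm.
Transfer each piece to the centroidal x-axis using Ī + A·d² with d = y − 125:
  web: d = 0 mm → contributes +23 437 500 mm⁴
  top flange (beyond web): d = 117 mm → contributes +12 503 824 mm⁴
  bottom flange (beyond web): d = -117 mm → contributes +12 503 824 mm⁴
Total I = 48 445 148 mm⁴.
Radius of gyration: k = √(I/A) = √(48 445 148 / 6 324) = 87.52 mm.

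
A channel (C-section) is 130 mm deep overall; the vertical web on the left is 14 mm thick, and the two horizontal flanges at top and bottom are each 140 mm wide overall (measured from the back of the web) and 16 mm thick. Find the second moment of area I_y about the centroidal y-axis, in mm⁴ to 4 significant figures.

Treat the section as a set of non-overlapping primitives; coordinates are from the bounding-box lower-left.
Web: 14 × 130, A = 1 820 mm², x = 7 mm, Ī = 29726.7 mm⁴.
Top flange (beyond web): 126 × 16, A = 2 016 mm², x = 77 mm, Ī = 2 667 168 mm⁴.
Bottom flange (beyond web): 126 × 16, A = 2 016 mm², x = 77 mm, Ī = 2 667 168 mm⁴.
Centroid: x̄ = ΣA·x / ΣA = 55.2297 mm.
Transfer each piece to the centroidal y-axis using Ī + A·d² with d = x − 55.2297:
  web: d = -48.2297 mm → contributes +4 263 230 mm⁴
  top flange (beyond web): d = 21.7703 mm → contributes +3 622 646 mm⁴
  bottom flange (beyond web): d = 21.7703 mm → contributes +3 622 646 mm⁴
Total I = 11 508 522 mm⁴.

I_y ≈ 1.151 × 10⁷ mm⁴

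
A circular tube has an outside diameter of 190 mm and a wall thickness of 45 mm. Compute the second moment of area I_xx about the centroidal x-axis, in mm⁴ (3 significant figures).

I_xx ≈ 5.91 × 10⁷ mm⁴

Decompose the section into non-overlapping parts with the origin at the bottom-left of its bounding rectangle.
Outer circle: ⌀190, A = 28 353 mm², y = 95 mm, Ī = 63 971 171 mm⁴.
Bore (subtracted): ⌀100, A = 7 854 mm², y = 95 mm, Ī = 4 908 739 mm⁴.
By symmetry the centroid is at mid-height, ȳ = 95 mm.
All pieces are centred on the centroidal x-axis, so I = ΣĪ (holes subtracted) = 59 062 433 mm⁴.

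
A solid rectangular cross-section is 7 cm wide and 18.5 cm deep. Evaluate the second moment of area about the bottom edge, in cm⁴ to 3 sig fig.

I_base ≈ 1.48 × 10⁴ cm⁴

The section: 7 × 18.5, A = 129.5 cm², y = 9.25 cm, Ī = 3693.4 cm⁴.
Transfer it to the bottom edge using Ī + A·d² with d = y − 0:
  the section: d = 9.25 cm → contributes +14 774 cm⁴
Total I = 14 774 cm⁴.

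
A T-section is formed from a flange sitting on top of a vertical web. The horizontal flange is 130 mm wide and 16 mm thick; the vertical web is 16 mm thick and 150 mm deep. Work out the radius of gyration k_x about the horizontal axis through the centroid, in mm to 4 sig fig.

Treat the section as a set of non-overlapping primitives; coordinates are from the bounding-box lower-left.
Flange: 130 × 16, A = 2 080 mm², y = 158 mm, Ī = 44373.3 mm⁴.
Web: 16 × 150, A = 2 400 mm², y = 75 mm, Ī = 4 500 000 mm⁴.
Centroid: ȳ = ΣA·y / ΣA = 113.536 mm.
Transfer each piece to the horizontal axis through the centroid using Ī + A·d² with d = y − 113.536:
  flange: d = 44.4643 mm → contributes +4 156 685 mm⁴
  web: d = -38.5357 mm → contributes +8 064 003 mm⁴
Total I = 12 220 688 mm⁴.
Radius of gyration: k = √(I/A) = √(12 220 688 / 4 480) = 52.2287 mm.

k_x ≈ 52.23 mm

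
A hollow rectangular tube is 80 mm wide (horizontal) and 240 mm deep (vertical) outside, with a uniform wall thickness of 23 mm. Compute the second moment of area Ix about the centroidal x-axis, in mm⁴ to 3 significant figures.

Ix ≈ 7.15 × 10⁷ mm⁴

Treat the section as a set of non-overlapping primitives; coordinates are from the bounding-box lower-left.
Outer rectangle: 80 × 240, A = 19 200 mm², y = 120 mm, Ī = 92 160 000 mm⁴.
Inner void (subtracted): 34 × 194, A = 6 596 mm², y = 120 mm, Ī = 20 687 255 mm⁴.
By symmetry the centroid is at mid-height, ȳ = 120 mm.
All pieces are centred on the centroidal x-axis, so I = ΣĪ (holes subtracted) = 71 472 745 mm⁴.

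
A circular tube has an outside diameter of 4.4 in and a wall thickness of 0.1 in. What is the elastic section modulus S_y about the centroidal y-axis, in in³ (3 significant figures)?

S_y ≈ 1.42 in³

Decompose the section into non-overlapping parts with the origin at the bottom-left of its bounding rectangle.
Outer circle: ⌀4.4, A = 15.205 in², x = 2.2 in, Ī = 18.398 in⁴.
Bore (subtracted): ⌀4.2, A = 13.854 in², x = 2.2 in, Ī = 15.275 in⁴.
By symmetry the centroid is at mid-width, x̄ = 2.2 in.
All pieces are centred on the centroidal y-axis, so I = ΣĪ (holes subtracted) = 3.1239 in⁴.
Extreme fibre distance c = 2.2 in; S = I/c = 1.42 in³.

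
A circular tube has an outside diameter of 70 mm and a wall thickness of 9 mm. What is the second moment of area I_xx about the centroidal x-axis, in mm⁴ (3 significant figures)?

I_xx ≈ 8.20 × 10⁵ mm⁴

Break the section into simple shapes (no overlaps), measuring from the bottom-left corner of the bounding box.
Outer circle: ⌀70, A = 3848.5 mm², y = 35 mm, Ī = 1 178 588 mm⁴.
Bore (subtracted): ⌀52, A = 2123.7 mm², y = 35 mm, Ī = 358 908 mm⁴.
By symmetry the centroid is at mid-height, ȳ = 35 mm.
All pieces are centred on the centroidal x-axis, so I = ΣĪ (holes subtracted) = 819 680 mm⁴.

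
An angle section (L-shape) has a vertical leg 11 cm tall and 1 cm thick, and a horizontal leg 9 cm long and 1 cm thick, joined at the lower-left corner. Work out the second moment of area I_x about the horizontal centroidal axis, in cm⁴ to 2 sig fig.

I_x ≈ 230 cm⁴

Treat the section as a set of non-overlapping primitives; coordinates are from the bounding-box lower-left.
Vertical leg: 1 × 11, A = 11 cm², y = 5.5 cm, Ī = 110.9 cm⁴.
Horizontal leg (remainder): 8 × 1, A = 8 cm², y = 0.5 cm, Ī = 0.6667 cm⁴.
Centroid: ȳ = ΣA·y / ΣA = 3.395 cm.
Transfer each piece to the horizontal centroidal axis using Ī + A·d² with d = y − 3.395:
  vertical leg: d = 2.105 cm → contributes +159.7 cm⁴
  horizontal leg (remainder): d = -2.895 cm → contributes +67.7 cm⁴
Total I = 227.4 cm⁴.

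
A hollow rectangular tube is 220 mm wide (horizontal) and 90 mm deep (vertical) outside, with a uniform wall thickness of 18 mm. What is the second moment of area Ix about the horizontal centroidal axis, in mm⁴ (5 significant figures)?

Ix ≈ 1.0951 × 10⁷ mm⁴

Break the section into simple shapes (no overlaps), measuring from the bottom-left corner of the bounding box.
Outer rectangle: 220 × 90, A = 19 800 mm², y = 45 mm, Ī = 13 365 000 mm⁴.
Inner void (subtracted): 184 × 54, A = 9 936 mm², y = 45 mm, Ī = 2 414 448 mm⁴.
By symmetry the centroid is at mid-height, ȳ = 45 mm.
All pieces are centred on the horizontal centroidal axis, so I = ΣĪ (holes subtracted) = 10 950 552 mm⁴.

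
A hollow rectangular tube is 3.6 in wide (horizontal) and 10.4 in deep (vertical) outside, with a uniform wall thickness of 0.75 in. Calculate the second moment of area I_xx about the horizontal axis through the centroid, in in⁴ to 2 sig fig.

Treat the section as a set of non-overlapping primitives; coordinates are from the bounding-box lower-left.
Outer rectangle: 3.6 × 10.4, A = 37.44 in², y = 5.2 in, Ī = 337.5 in⁴.
Inner void (subtracted): 2.1 × 8.9, A = 18.69 in², y = 5.2 in, Ī = 123.4 in⁴.
By symmetry the centroid is at mid-height, ȳ = 5.2 in.
All pieces are centred on the horizontal axis through the centroid, so I = ΣĪ (holes subtracted) = 214.1 in⁴.

I_xx ≈ 210 in⁴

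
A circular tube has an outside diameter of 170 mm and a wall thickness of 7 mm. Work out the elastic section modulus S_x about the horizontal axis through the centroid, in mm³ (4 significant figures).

Treat the section as a set of non-overlapping primitives; coordinates are from the bounding-box lower-left.
Outer circle: ⌀170, A = 22 698 mm², y = 85 mm, Ī = 40 998 275 mm⁴.
Bore (subtracted): ⌀156, A = 19113.4 mm², y = 85 mm, Ī = 29 071 557 mm⁴.
By symmetry the centroid is at mid-height, ȳ = 85 mm.
All pieces are centred on the horizontal axis through the centroid, so I = ΣĪ (holes subtracted) = 11 926 718 mm⁴.
Extreme fibre distance c = 85 mm; S = I/c = 140 314 mm³.

S_x ≈ 1.403 × 10⁵ mm³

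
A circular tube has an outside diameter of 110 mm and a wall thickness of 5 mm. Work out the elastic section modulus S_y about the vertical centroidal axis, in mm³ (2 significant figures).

S_y ≈ 4.1 × 10⁴ mm³

Break the section into simple shapes (no overlaps), measuring from the bottom-left corner of the bounding box.
Outer circle: ⌀110, A = 9 503 mm², x = 55 mm, Ī = 7 186 884 mm⁴.
Bore (subtracted): ⌀100, A = 7 854 mm², x = 55 mm, Ī = 4 908 739 mm⁴.
By symmetry the centroid is at mid-width, x̄ = 55 mm.
All pieces are centred on the vertical centroidal axis, so I = ΣĪ (holes subtracted) = 2 278 146 mm⁴.
Extreme fibre distance c = 55 mm; S = I/c = 41 421 mm³.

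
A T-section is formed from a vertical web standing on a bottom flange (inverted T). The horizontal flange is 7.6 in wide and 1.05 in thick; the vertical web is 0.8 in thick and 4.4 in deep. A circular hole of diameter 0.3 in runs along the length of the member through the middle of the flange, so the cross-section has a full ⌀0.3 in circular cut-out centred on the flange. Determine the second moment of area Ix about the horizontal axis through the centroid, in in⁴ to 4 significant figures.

Ix ≈ 24.50 in⁴

Break the section into simple shapes (no overlaps), measuring from the bottom-left corner of the bounding box.
Flange: 7.6 × 1.05, A = 7.98 in², y = 0.525 in, Ī = 0.733163 in⁴.
Web: 0.8 × 4.4, A = 3.52 in², y = 3.25 in, Ī = 5.67893 in⁴.
Hole (subtracted): ⌀0.3, A = 0.0706858 in², y = 0.525 in, Ī = 0.000397608 in⁴.
Centroid: ȳ = ΣA·y / ΣA = 1.36425 in.
Transfer each piece to the horizontal axis through the centroid using Ī + A·d² with d = y − 1.36425:
  flange: d = -0.839245 in → contributes +6.35374 in⁴
  web: d = 1.88575 in → contributes +18.1963 in⁴
  hole: d = -0.839245 in → contributes −0.050184 in⁴
Total I = 24.4999 in⁴.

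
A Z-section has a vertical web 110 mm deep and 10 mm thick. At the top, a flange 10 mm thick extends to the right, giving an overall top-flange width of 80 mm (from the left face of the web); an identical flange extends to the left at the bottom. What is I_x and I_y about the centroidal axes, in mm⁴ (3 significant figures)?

I_x ≈ 4.62 × 10⁶ mm⁴, I_y ≈ 2.82 × 10⁶ mm⁴

Decompose the section into non-overlapping parts with the origin at the bottom-left of its bounding rectangle.
Web: 10 × 110, A = 1 100 mm², y = 55 mm, Ī = 1 109 167 mm⁴.
Top flange (beyond web): 70 × 10, A = 700 mm², y = 105 mm, Ī = 5833.3 mm⁴.
Bottom flange (beyond web): 70 × 10, A = 700 mm², y = 5 mm, Ī = 5833.3 mm⁴.
Centroid: ȳ = ΣA·y / ΣA = 55 mm.
Transfer each piece to the centroidal x-axis using Ī + A·d² with d = y − 55:
  web: d = 0 mm → contributes +1 109 167 mm⁴
  top flange (beyond web): d = 50 mm → contributes +1 755 833 mm⁴
  bottom flange (beyond web): d = -50 mm → contributes +1 755 833 mm⁴
Total I = 4 620 833 mm⁴.
For the y-axis: x̄ = 75 mm.
Repeating about the centroidal y-axis gives I_y = 2 820 833 mm⁴.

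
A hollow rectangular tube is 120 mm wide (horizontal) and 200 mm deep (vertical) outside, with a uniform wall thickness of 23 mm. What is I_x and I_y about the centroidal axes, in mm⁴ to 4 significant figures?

Decompose the section into non-overlapping parts with the origin at the bottom-left of its bounding rectangle.
Outer rectangle: 120 × 200, A = 24 000 mm², y = 100 mm, Ī = 80 000 000 mm⁴.
Inner void (subtracted): 74 × 154, A = 11 396 mm², y = 100 mm, Ī = 22 522 295 mm⁴.
By symmetry the centroid is at mid-height, ȳ = 100 mm.
All pieces are centred on the centroidal x-axis, so I = ΣĪ (holes subtracted) = 57 477 705 mm⁴.
Repeating about the centroidal y-axis gives I_y = 23 599 625 mm⁴.

I_x ≈ 5.748 × 10⁷ mm⁴, I_y ≈ 2.360 × 10⁷ mm⁴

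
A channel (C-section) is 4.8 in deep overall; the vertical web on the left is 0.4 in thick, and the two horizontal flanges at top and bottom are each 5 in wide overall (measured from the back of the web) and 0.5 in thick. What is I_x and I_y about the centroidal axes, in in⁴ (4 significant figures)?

Treat the section as a set of non-overlapping primitives; coordinates are from the bounding-box lower-left.
Web: 0.4 × 4.8, A = 1.92 in², y = 2.4 in, Ī = 3.6864 in⁴.
Top flange (beyond web): 4.6 × 0.5, A = 2.3 in², y = 4.55 in, Ī = 0.0479167 in⁴.
Bottom flange (beyond web): 4.6 × 0.5, A = 2.3 in², y = 0.25 in, Ī = 0.0479167 in⁴.
By symmetry the centroid is at mid-height, ȳ = 2.4 in.
Transfer each piece to the centroidal x-axis using Ī + A·d² with d = y − 2.4:
  web: d = 0 in → contributes +3.6864 in⁴
  top flange (beyond web): d = 2.15 in → contributes +10.6797 in⁴
  bottom flange (beyond web): d = -2.15 in → contributes +10.6797 in⁴
Total I = 25.0457 in⁴.
For the y-axis: x̄ = 1.9638 in.
Repeating about the centroidal y-axis gives I_y = 16.6032 in⁴.

I_x ≈ 25.05 in⁴, I_y ≈ 16.60 in⁴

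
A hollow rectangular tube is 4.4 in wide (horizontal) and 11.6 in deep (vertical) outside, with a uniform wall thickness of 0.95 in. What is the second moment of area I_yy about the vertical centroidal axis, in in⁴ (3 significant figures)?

Break the section into simple shapes (no overlaps), measuring from the bottom-left corner of the bounding box.
Outer rectangle: 4.4 × 11.6, A = 51.04 in², x = 2.2 in, Ī = 82.345 in⁴.
Inner void (subtracted): 2.5 × 9.7, A = 24.25 in², x = 2.2 in, Ī = 12.63 in⁴.
By symmetry the centroid is at mid-width, x̄ = 2.2 in.
All pieces are centred on the vertical centroidal axis, so I = ΣĪ (holes subtracted) = 69.714 in⁴.

I_yy ≈ 69.7 in⁴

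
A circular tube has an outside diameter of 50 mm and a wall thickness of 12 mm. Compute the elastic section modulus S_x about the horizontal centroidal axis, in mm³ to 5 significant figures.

Decompose the section into non-overlapping parts with the origin at the bottom-left of its bounding rectangle.
Outer circle: ⌀50, A = 1963.495 mm², y = 25 mm, Ī = 306796.2 mm⁴.
Bore (subtracted): ⌀26, A = 530.9292 mm², y = 25 mm, Ī = 22431.76 mm⁴.
By symmetry the centroid is at mid-height, ȳ = 25 mm.
All pieces are centred on the horizontal centroidal axis, so I = ΣĪ (holes subtracted) = 284364.4 mm⁴.
Extreme fibre distance c = 25 mm; S = I/c = 11374.58 mm³.

S_x ≈ 1.1375 × 10⁴ mm³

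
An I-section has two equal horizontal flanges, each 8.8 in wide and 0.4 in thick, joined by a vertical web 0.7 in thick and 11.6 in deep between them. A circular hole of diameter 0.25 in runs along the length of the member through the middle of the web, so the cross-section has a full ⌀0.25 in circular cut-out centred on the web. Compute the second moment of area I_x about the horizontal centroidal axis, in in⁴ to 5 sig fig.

Decompose the section into non-overlapping parts with the origin at the bottom-left of its bounding rectangle.
Bottom flange: 8.8 × 0.4, A = 3.52 in², y = 0.2 in, Ī = 0.04693333 in⁴.
Web: 0.7 × 11.6, A = 8.12 in², y = 6.2 in, Ī = 91.05227 in⁴.
Top flange: 8.8 × 0.4, A = 3.52 in², y = 12.2 in, Ī = 0.04693333 in⁴.
Hole (subtracted): ⌀0.25, A = 0.04908739 in², y = 6.2 in, Ī = 0.0001917476 in⁴.
By symmetry the centroid is at mid-height, ȳ = 6.2 in.
Transfer each piece to the horizontal centroidal axis using Ī + A·d² with d = y − 6.2:
  bottom flange: d = -6 in → contributes +126.7669 in⁴
  web: d = 0 in → contributes +91.05227 in⁴
  top flange: d = 6 in → contributes +126.7669 in⁴
  hole: d = 0 in → contributes −0.0001917476 in⁴
Total I = 344.5859 in⁴.

I_x ≈ 344.59 in⁴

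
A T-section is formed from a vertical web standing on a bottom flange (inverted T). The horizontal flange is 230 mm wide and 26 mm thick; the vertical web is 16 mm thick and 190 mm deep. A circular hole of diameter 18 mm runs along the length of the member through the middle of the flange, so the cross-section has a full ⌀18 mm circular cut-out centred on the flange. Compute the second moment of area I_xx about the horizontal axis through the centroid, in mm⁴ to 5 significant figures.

I_xx ≈ 3.2638 × 10⁷ mm⁴

Break the section into simple shapes (no overlaps), measuring from the bottom-left corner of the bounding box.
Flange: 230 × 26, A = 5 980 mm², y = 13 mm, Ī = 336873.3 mm⁴.
Web: 16 × 190, A = 3 040 mm², y = 121 mm, Ī = 9 145 333 mm⁴.
Hole (subtracted): ⌀18, A = 254.469 mm², y = 13 mm, Ī = 5152.997 mm⁴.
Centroid: ȳ = ΣA·y / ΣA = 50.4558 mm.
Transfer each piece to the horizontal axis through the centroid using Ī + A·d² with d = y − 50.4558:
  flange: d = -37.4558 mm → contributes +8 726 438 mm⁴
  web: d = 70.5442 mm → contributes +24 273 844 mm⁴
  hole: d = -37.4558 mm → contributes −362 157 mm⁴
Total I = 32 638 125 mm⁴.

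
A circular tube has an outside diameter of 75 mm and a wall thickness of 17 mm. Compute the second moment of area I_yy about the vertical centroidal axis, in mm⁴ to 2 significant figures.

I_yy ≈ 1.4 × 10⁶ mm⁴

Break the section into simple shapes (no overlaps), measuring from the bottom-left corner of the bounding box.
Outer circle: ⌀75, A = 4 418 mm², x = 37.5 mm, Ī = 1 553 156 mm⁴.
Bore (subtracted): ⌀41, A = 1 320 mm², x = 37.5 mm, Ī = 138 709 mm⁴.
By symmetry the centroid is at mid-width, x̄ = 37.5 mm.
All pieces are centred on the vertical centroidal axis, so I = ΣĪ (holes subtracted) = 1 414 446 mm⁴.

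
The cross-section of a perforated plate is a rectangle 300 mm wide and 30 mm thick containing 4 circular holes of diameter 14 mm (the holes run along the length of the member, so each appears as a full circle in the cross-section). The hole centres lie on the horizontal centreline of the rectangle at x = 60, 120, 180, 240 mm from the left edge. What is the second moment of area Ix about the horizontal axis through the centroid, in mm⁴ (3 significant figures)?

Ix ≈ 6.67 × 10⁵ mm⁴

Break the section into simple shapes (no overlaps), measuring from the bottom-left corner of the bounding box.
Plate: 300 × 30, A = 9 000 mm², y = 15 mm, Ī = 675 000 mm⁴.
Hole 1 (subtracted): ⌀14, A = 153.94 mm², y = 15 mm, Ī = 1885.7 mm⁴.
Hole 2 (subtracted): ⌀14, A = 153.94 mm², y = 15 mm, Ī = 1885.7 mm⁴.
Hole 3 (subtracted): ⌀14, A = 153.94 mm², y = 15 mm, Ī = 1885.7 mm⁴.
Hole 4 (subtracted): ⌀14, A = 153.94 mm², y = 15 mm, Ī = 1885.7 mm⁴.
By symmetry the centroid is at mid-height, ȳ = 15 mm.
All pieces are centred on the horizontal axis through the centroid, so I = ΣĪ (holes subtracted) = 667 457 mm⁴.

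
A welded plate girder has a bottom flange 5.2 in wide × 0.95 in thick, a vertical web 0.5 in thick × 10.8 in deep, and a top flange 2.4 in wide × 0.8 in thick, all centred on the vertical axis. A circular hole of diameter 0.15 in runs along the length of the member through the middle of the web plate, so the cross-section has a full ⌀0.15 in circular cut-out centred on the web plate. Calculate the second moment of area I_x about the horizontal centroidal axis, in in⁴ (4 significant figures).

Decompose the section into non-overlapping parts with the origin at the bottom-left of its bounding rectangle.
Bottom plate: 5.2 × 0.95, A = 4.94 in², y = 0.475 in, Ī = 0.371529 in⁴.
Web plate: 0.5 × 10.8, A = 5.4 in², y = 6.35 in, Ī = 52.488 in⁴.
Top plate: 2.4 × 0.8, A = 1.92 in², y = 12.15 in, Ī = 0.1024 in⁴.
Hole (subtracted): ⌀0.15, A = 0.0176715 in², y = 6.35 in, Ī = 0.0000248505 in⁴.
Centroid: ȳ = ΣA·y / ΣA = 4.88896 in.
Transfer each piece to the horizontal centroidal axis using Ī + A·d² with d = y − 4.88896:
  bottom plate: d = -4.41396 in → contributes +96.6179 in⁴
  web plate: d = 1.46104 in → contributes +64.015 in⁴
  top plate: d = 7.26104 in → contributes +101.33 in⁴
  hole: d = 1.46104 in → contributes −0.0377469 in⁴
Total I = 261.925 in⁴.

I_x ≈ 261.9 in⁴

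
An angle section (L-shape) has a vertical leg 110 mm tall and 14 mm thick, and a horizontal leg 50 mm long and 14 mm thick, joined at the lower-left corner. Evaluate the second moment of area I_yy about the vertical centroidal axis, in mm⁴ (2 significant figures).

I_yy ≈ 3.2 × 10⁵ mm⁴

Decompose the section into non-overlapping parts with the origin at the bottom-left of its bounding rectangle.
Vertical leg: 14 × 110, A = 1 540 mm², x = 7 mm, Ī = 25 153 mm⁴.
Horizontal leg (remainder): 36 × 14, A = 504 mm², x = 32 mm, Ī = 54 432 mm⁴.
Centroid: x̄ = ΣA·x / ΣA = 13.16 mm.
Transfer each piece to the vertical centroidal axis using Ī + A·d² with d = x − 13.16:
  vertical leg: d = -6.164 mm → contributes +83 673 mm⁴
  horizontal leg (remainder): d = 18.84 mm → contributes +233 241 mm⁴
Total I = 316 914 mm⁴.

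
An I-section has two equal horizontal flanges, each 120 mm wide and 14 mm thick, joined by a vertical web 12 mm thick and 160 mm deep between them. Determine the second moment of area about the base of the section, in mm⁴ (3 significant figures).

I_base ≈ 7.62 × 10⁷ mm⁴

Decompose the section into non-overlapping parts with the origin at the bottom-left of its bounding rectangle.
Bottom flange: 120 × 14, A = 1 680 mm², y = 7 mm, Ī = 27 440 mm⁴.
Web: 12 × 160, A = 1 920 mm², y = 94 mm, Ī = 4 096 000 mm⁴.
Top flange: 120 × 14, A = 1 680 mm², y = 181 mm, Ī = 27 440 mm⁴.
Transfer each piece to the base of the section using Ī + A·d² with d = y − 0:
  bottom flange: d = 7 mm → contributes +109 760 mm⁴
  web: d = 94 mm → contributes +21 061 120 mm⁴
  top flange: d = 181 mm → contributes +55 065 920 mm⁴
Total I = 76 236 800 mm⁴.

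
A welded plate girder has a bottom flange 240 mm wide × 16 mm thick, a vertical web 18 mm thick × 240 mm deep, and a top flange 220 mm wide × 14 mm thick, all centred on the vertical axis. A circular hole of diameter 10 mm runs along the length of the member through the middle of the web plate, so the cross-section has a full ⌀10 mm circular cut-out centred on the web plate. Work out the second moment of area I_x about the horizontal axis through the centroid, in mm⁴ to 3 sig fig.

I_x ≈ 1.33 × 10⁸ mm⁴

Break the section into simple shapes (no overlaps), measuring from the bottom-left corner of the bounding box.
Bottom plate: 240 × 16, A = 3 840 mm², y = 8 mm, Ī = 81 920 mm⁴.
Web plate: 18 × 240, A = 4 320 mm², y = 136 mm, Ī = 20 736 000 mm⁴.
Top plate: 220 × 14, A = 3 080 mm², y = 263 mm, Ī = 50 307 mm⁴.
Hole (subtracted): ⌀10, A = 78.54 mm², y = 136 mm, Ī = 490.87 mm⁴.
Centroid: ȳ = ΣA·y / ΣA = 127.01 mm.
Transfer each piece to the horizontal axis through the centroid using Ī + A·d² with d = y − 127.01:
  bottom plate: d = -119.01 mm → contributes +54 467 787 mm⁴
  web plate: d = 8.9917 mm → contributes +21 085 271 mm⁴
  top plate: d = 135.99 mm → contributes +57 010 996 mm⁴
  hole: d = 8.9917 mm → contributes −6840.8 mm⁴
Total I = 132 557 213 mm⁴.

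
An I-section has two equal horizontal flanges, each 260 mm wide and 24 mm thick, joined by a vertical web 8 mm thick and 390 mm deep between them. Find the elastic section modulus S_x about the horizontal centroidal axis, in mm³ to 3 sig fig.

S_x ≈ 2.63 × 10⁶ mm³

Decompose the section into non-overlapping parts with the origin at the bottom-left of its bounding rectangle.
Bottom flange: 260 × 24, A = 6 240 mm², y = 12 mm, Ī = 299 520 mm⁴.
Web: 8 × 390, A = 3 120 mm², y = 219 mm, Ī = 39 546 000 mm⁴.
Top flange: 260 × 24, A = 6 240 mm², y = 426 mm, Ī = 299 520 mm⁴.
By symmetry the centroid is at mid-height, ȳ = 219 mm.
Transfer each piece to the horizontal centroidal axis using Ī + A·d² with d = y − 219:
  bottom flange: d = -207 mm → contributes +267 677 280 mm⁴
  web: d = 0 mm → contributes +39 546 000 mm⁴
  top flange: d = 207 mm → contributes +267 677 280 mm⁴
Total I = 574 900 560 mm⁴.
Extreme fibre distance c = 219 mm; S = I/c = 2 625 117 mm³.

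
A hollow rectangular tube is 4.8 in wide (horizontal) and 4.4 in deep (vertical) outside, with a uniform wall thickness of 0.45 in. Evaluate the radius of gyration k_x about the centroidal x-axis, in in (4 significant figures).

k_x ≈ 1.642 in

Treat the section as a set of non-overlapping primitives; coordinates are from the bounding-box lower-left.
Outer rectangle: 4.8 × 4.4, A = 21.12 in², y = 2.2 in, Ī = 34.0736 in⁴.
Inner void (subtracted): 3.9 × 3.5, A = 13.65 in², y = 2.2 in, Ī = 13.9344 in⁴.
By symmetry the centroid is at mid-height, ȳ = 2.2 in.
All pieces are centred on the centroidal x-axis, so I = ΣĪ (holes subtracted) = 20.1392 in⁴.
Radius of gyration: k = √(I/A) = √(20.1392 / 7.47) = 1.64195 in.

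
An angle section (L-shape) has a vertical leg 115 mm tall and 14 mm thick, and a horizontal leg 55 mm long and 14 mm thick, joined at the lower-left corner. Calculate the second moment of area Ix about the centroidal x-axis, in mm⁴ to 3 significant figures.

Treat the section as a set of non-overlapping primitives; coordinates are from the bounding-box lower-left.
Vertical leg: 14 × 115, A = 1 610 mm², y = 57.5 mm, Ī = 1 774 354 mm⁴.
Horizontal leg (remainder): 41 × 14, A = 574 mm², y = 7 mm, Ī = 9375.3 mm⁴.
Centroid: ȳ = ΣA·y / ΣA = 44.228 mm.
Transfer each piece to the centroidal x-axis using Ī + A·d² with d = y − 44.228:
  vertical leg: d = 13.272 mm → contributes +2 057 968 mm⁴
  horizontal leg (remainder): d = -37.228 mm → contributes +804 877 mm⁴
Total I = 2 862 845 mm⁴.

Ix ≈ 2.86 × 10⁶ mm⁴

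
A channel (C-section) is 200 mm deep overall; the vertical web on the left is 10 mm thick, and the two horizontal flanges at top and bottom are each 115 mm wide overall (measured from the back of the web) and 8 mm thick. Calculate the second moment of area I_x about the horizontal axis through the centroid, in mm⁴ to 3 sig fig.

Break the section into simple shapes (no overlaps), measuring from the bottom-left corner of the bounding box.
Web: 10 × 200, A = 2 000 mm², y = 100 mm, Ī = 6 666 667 mm⁴.
Top flange (beyond web): 105 × 8, A = 840 mm², y = 196 mm, Ī = 4 480 mm⁴.
Bottom flange (beyond web): 105 × 8, A = 840 mm², y = 4 mm, Ī = 4 480 mm⁴.
By symmetry the centroid is at mid-height, ȳ = 100 mm.
Transfer each piece to the horizontal axis through the centroid using Ī + A·d² with d = y − 100:
  web: d = 0 mm → contributes +6 666 667 mm⁴
  top flange (beyond web): d = 96 mm → contributes +7 745 920 mm⁴
  bottom flange (beyond web): d = -96 mm → contributes +7 745 920 mm⁴
Total I = 22 158 507 mm⁴.

I_x ≈ 2.22 × 10⁷ mm⁴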